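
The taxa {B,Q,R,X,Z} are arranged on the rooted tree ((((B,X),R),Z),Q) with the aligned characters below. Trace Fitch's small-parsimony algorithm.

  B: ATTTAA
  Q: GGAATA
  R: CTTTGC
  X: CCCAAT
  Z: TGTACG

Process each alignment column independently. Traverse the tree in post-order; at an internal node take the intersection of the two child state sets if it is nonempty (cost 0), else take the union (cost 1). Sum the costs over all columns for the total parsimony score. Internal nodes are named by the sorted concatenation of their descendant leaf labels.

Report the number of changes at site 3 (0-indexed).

2

[col 0] BX: children B:{A}, X:{C} ∪→ {A,C}; cost 1
[col 0] BRX: children BX:{A,C}, R:{C} ∩→ {C}; cost 0
[col 0] BRXZ: children BRX:{C}, Z:{T} ∪→ {C,T}; cost 1
[col 0] BQRXZ: children BRXZ:{C,T}, Q:{G} ∪→ {C,G,T}; cost 1
[col 1] BX: children B:{T}, X:{C} ∪→ {C,T}; cost 1
[col 1] BRX: children BX:{C,T}, R:{T} ∩→ {T}; cost 0
[col 1] BRXZ: children BRX:{T}, Z:{G} ∪→ {G,T}; cost 1
[col 1] BQRXZ: children BRXZ:{G,T}, Q:{G} ∩→ {G}; cost 0
[col 2] BX: children B:{T}, X:{C} ∪→ {C,T}; cost 1
[col 2] BRX: children BX:{C,T}, R:{T} ∩→ {T}; cost 0
[col 2] BRXZ: children BRX:{T}, Z:{T} ∩→ {T}; cost 0
[col 2] BQRXZ: children BRXZ:{T}, Q:{A} ∪→ {A,T}; cost 1
[col 3] BX: children B:{T}, X:{A} ∪→ {A,T}; cost 1
[col 3] BRX: children BX:{A,T}, R:{T} ∩→ {T}; cost 0
[col 3] BRXZ: children BRX:{T}, Z:{A} ∪→ {A,T}; cost 1
[col 3] BQRXZ: children BRXZ:{A,T}, Q:{A} ∩→ {A}; cost 0
[col 4] BX: children B:{A}, X:{A} ∩→ {A}; cost 0
[col 4] BRX: children BX:{A}, R:{G} ∪→ {A,G}; cost 1
[col 4] BRXZ: children BRX:{A,G}, Z:{C} ∪→ {A,C,G}; cost 1
[col 4] BQRXZ: children BRXZ:{A,C,G}, Q:{T} ∪→ {A,C,G,T}; cost 1
[col 5] BX: children B:{A}, X:{T} ∪→ {A,T}; cost 1
[col 5] BRX: children BX:{A,T}, R:{C} ∪→ {A,C,T}; cost 1
[col 5] BRXZ: children BRX:{A,C,T}, Z:{G} ∪→ {A,C,G,T}; cost 1
[col 5] BQRXZ: children BRXZ:{A,C,G,T}, Q:{A} ∩→ {A}; cost 0
per-site changes: [3, 2, 2, 2, 3, 3]; total = 15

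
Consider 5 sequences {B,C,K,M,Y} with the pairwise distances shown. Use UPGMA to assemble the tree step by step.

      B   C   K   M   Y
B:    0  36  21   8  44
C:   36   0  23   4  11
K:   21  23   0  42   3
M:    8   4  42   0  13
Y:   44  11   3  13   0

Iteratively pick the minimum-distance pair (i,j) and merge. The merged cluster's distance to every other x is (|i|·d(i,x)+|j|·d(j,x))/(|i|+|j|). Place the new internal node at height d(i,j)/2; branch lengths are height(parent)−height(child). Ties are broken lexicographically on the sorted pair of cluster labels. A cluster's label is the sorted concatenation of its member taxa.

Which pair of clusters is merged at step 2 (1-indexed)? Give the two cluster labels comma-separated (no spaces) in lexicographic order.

C,M

1. join K+Y (d=3) ⇒ KY; edges |K|=3/2, |Y|=3/2
  updated: d(B,KY)=65/2, d(C,KY)=17, d(KY,M)=55/2
2. join C+M (d=4) ⇒ CM; edges |C|=2, |M|=2
  updated: d(B,CM)=22, d(CM,KY)=89/4
3. join B+CM (d=22) ⇒ BCM; edges |B|=11, |CM|=9
  updated: d(BCM,KY)=77/3
4. join BCM+KY (d=77/3) ⇒ BCKMY; edges |BCM|=11/6, |KY|=34/3
final tree: ((B:11,(C:2,M:2):9):11/6,(K:3/2,Y:3/2):34/3)
total length: 241/6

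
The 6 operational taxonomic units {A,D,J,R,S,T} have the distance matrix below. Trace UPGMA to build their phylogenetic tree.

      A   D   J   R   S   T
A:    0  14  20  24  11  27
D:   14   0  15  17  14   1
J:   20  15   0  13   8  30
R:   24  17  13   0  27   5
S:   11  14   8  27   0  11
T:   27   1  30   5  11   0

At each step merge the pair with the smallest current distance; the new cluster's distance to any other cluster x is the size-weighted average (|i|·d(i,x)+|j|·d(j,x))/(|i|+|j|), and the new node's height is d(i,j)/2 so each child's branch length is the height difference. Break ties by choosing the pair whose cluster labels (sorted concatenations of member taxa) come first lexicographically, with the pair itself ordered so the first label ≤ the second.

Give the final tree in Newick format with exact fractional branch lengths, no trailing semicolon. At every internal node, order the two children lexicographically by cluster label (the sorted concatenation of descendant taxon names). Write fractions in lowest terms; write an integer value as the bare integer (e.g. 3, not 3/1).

((A:31/4,(J:4,S:4):15/4):71/36,((D:1/2,T:1/2):5,R:11/2):38/9)

step 1: merge (D,T) at d=1; branch lengths D→1/2, T→1/2; new cluster DT
  updated: d(A,DT)=41/2, d(DT,J)=45/2, d(DT,R)=11, d(DT,S)=25/2
step 2: merge (J,S) at d=8; branch lengths J→4, S→4; new cluster JS
  updated: d(A,JS)=31/2, d(DT,JS)=35/2, d(JS,R)=20
step 3: merge (DT,R) at d=11; branch lengths DT→5, R→11/2; new cluster DRT
  updated: d(A,DRT)=65/3, d(DRT,JS)=55/3
step 4: merge (A,JS) at d=31/2; branch lengths A→31/4, JS→15/4; new cluster AJS
  updated: d(AJS,DRT)=175/9
step 5: merge (AJS,DRT) at d=175/9; branch lengths AJS→71/36, DRT→38/9; new cluster ADJRST
final tree: ((A:31/4,(J:4,S:4):15/4):71/36,((D:1/2,T:1/2):5,R:11/2):38/9)
total length: 1339/36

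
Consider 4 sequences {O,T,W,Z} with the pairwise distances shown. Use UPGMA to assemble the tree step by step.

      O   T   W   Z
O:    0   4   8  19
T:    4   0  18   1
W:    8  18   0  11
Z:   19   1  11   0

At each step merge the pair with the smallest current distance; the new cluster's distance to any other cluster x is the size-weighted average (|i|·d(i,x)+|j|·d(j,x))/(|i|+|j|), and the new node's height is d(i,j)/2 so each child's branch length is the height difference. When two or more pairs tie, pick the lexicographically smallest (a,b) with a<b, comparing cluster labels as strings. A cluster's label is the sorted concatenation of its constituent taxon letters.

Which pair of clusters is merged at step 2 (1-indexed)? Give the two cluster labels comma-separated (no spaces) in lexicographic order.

O,W

1. join T+Z (d=1) ⇒ TZ; edges |T|=1/2, |Z|=1/2
  updated: d(O,TZ)=23/2, d(TZ,W)=29/2
2. join O+W (d=8) ⇒ OW; edges |O|=4, |W|=4
  updated: d(OW,TZ)=13
3. join OW+TZ (d=13) ⇒ OTWZ; edges |OW|=5/2, |TZ|=6
final tree: ((O:4,W:4):5/2,(T:1/2,Z:1/2):6)
total length: 35/2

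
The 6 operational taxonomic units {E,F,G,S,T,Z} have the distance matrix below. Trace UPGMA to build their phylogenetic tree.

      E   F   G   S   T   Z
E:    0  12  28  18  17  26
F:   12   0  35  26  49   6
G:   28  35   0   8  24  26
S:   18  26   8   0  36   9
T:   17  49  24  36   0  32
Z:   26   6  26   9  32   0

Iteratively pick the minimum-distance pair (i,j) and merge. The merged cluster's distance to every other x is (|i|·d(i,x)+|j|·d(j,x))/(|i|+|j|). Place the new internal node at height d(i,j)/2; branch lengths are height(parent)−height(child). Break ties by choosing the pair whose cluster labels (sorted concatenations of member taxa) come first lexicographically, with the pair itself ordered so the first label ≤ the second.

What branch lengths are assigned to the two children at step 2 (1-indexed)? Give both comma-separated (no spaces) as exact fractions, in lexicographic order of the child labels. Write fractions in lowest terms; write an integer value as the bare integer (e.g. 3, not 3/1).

4,4

iteration 1: select F,Z (d=6); attach at lengths (3, 3); label the merged cluster FZ
  updated: d(E,FZ)=19, d(FZ,G)=61/2, d(FZ,S)=35/2, d(FZ,T)=81/2
iteration 2: select G,S (d=8); attach at lengths (4, 4); label the merged cluster GS
  updated: d(E,GS)=23, d(FZ,GS)=24, d(GS,T)=30
iteration 3: select E,T (d=17); attach at lengths (17/2, 17/2); label the merged cluster ET
  updated: d(ET,FZ)=119/4, d(ET,GS)=53/2
iteration 4: select FZ,GS (d=24); attach at lengths (9, 8); label the merged cluster FGSZ
  updated: d(ET,FGSZ)=225/8
iteration 5: select ET,FGSZ (d=225/8); attach at lengths (89/16, 33/16); label the merged cluster EFGSTZ
final tree: ((E:17/2,T:17/2):89/16,((F:3,Z:3):9,(G:4,S:4):8):33/16)
total length: 445/8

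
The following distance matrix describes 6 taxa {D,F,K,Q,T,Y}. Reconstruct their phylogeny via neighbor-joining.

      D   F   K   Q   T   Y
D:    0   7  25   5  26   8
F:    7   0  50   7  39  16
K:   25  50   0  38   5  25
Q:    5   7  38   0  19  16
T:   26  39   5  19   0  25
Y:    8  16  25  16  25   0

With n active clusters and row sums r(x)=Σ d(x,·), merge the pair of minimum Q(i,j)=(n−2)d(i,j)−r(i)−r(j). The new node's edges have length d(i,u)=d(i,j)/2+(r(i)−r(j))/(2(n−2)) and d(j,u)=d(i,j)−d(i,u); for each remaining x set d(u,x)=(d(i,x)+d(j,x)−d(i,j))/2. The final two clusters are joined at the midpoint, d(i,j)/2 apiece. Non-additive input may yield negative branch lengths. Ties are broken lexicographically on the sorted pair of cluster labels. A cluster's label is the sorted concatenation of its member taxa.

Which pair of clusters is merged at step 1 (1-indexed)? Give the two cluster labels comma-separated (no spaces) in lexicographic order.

K,T

1. join K+T (d=5, Q=-237) ⇒ KT; edges |K|=49/8, |T|=-9/8
  updated: d(D,KT)=23, d(F,KT)=42, d(KT,Q)=26, d(KT,Y)=45/2
2. join KT+Y (d=45/2, Q=-217/2) ⇒ KTY; edges |KT|=79/4, |Y|=11/4
  updated: d(D,KTY)=17/4, d(F,KTY)=71/4, d(KTY,Q)=39/4
3. join D+KTY (d=17/4, Q=-79/2) ⇒ DKTY; edges |D|=-7/4, |KTY|=6
  updated: d(DKTY,F)=41/4, d(DKTY,Q)=21/4
4. join DKTY+F (d=41/4, Q=-45/2) ⇒ DFKTY; edges |DKTY|=17/4, |F|=6
  updated: d(DFKTY,Q)=1
5. join DFKTY+Q (d=1) ⇒ DFKQTY; edges |DFKTY|=1/2, |Q|=1/2
final tree: (((D:-7/4,((K:49/8,T:-9/8):79/4,Y:11/4):6):17/4,F:6):1/2,Q:1/2)
total length: 43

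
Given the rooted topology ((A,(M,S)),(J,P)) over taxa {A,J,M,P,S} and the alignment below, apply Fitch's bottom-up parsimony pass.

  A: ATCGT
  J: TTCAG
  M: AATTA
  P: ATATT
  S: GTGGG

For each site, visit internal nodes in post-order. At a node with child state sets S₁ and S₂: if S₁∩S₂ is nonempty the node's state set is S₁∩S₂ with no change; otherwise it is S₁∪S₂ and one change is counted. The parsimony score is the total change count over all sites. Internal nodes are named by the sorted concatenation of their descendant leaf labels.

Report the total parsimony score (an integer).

MS@0: {A} ∪ {G} = {A,G} (union, +1)
AMS@0: {A} ∩ {A,G} = {A} (intersection, +0)
JP@0: {T} ∪ {A} = {A,T} (union, +1)
AJMPS@0: {A} ∩ {A,T} = {A} (intersection, +0)
MS@1: {A} ∪ {T} = {A,T} (union, +1)
AMS@1: {T} ∩ {A,T} = {T} (intersection, +0)
JP@1: {T} ∩ {T} = {T} (intersection, +0)
AJMPS@1: {T} ∩ {T} = {T} (intersection, +0)
MS@2: {T} ∪ {G} = {G,T} (union, +1)
AMS@2: {C} ∪ {G,T} = {C,G,T} (union, +1)
JP@2: {C} ∪ {A} = {A,C} (union, +1)
AJMPS@2: {C,G,T} ∩ {A,C} = {C} (intersection, +0)
MS@3: {T} ∪ {G} = {G,T} (union, +1)
AMS@3: {G} ∩ {G,T} = {G} (intersection, +0)
JP@3: {A} ∪ {T} = {A,T} (union, +1)
AJMPS@3: {G} ∪ {A,T} = {A,G,T} (union, +1)
MS@4: {A} ∪ {G} = {A,G} (union, +1)
AMS@4: {T} ∪ {A,G} = {A,G,T} (union, +1)
JP@4: {G} ∪ {T} = {G,T} (union, +1)
AJMPS@4: {A,G,T} ∩ {G,T} = {G,T} (intersection, +0)
per-site changes: [2, 1, 3, 3, 3]; total = 12

12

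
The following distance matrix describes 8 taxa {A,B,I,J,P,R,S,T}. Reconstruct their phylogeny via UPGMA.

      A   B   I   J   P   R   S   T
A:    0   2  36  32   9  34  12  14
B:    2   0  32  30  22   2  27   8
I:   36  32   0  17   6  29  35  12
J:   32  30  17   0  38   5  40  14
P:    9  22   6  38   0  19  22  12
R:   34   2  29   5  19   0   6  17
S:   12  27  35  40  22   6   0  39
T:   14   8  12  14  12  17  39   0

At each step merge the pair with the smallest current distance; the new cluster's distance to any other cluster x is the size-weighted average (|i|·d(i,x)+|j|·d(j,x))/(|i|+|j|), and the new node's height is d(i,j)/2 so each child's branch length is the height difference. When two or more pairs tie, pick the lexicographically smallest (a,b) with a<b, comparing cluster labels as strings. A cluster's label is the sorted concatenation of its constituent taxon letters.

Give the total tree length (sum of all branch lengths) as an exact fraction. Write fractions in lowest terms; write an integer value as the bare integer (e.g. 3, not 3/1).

iteration 1: select A,B (d=2); attach at lengths (1, 1); label the merged cluster AB
  updated: d(AB,I)=34, d(AB,J)=31, d(AB,P)=31/2, d(AB,R)=18, d(AB,S)=39/2, d(AB,T)=11
iteration 2: select J,R (d=5); attach at lengths (5/2, 5/2); label the merged cluster JR
  updated: d(AB,JR)=49/2, d(I,JR)=23, d(JR,P)=57/2, d(JR,S)=23, d(JR,T)=31/2
iteration 3: select I,P (d=6); attach at lengths (3, 3); label the merged cluster IP
  updated: d(AB,IP)=99/4, d(IP,JR)=103/4, d(IP,S)=57/2, d(IP,T)=12
iteration 4: select AB,T (d=11); attach at lengths (9/2, 11/2); label the merged cluster ABT
  updated: d(ABT,IP)=41/2, d(ABT,JR)=43/2, d(ABT,S)=26
iteration 5: select ABT,IP (d=41/2); attach at lengths (19/4, 29/4); label the merged cluster ABIPT
  updated: d(ABIPT,JR)=116/5, d(ABIPT,S)=27
iteration 6: select JR,S (d=23); attach at lengths (9, 23/2); label the merged cluster JRS
  updated: d(ABIPT,JRS)=367/15
iteration 7: select ABIPT,JRS (d=367/15); attach at lengths (119/60, 11/15); label the merged cluster ABIJPRST
final tree: ((((A:1,B:1):9/2,T:11/2):19/4,(I:3,P:3):29/4):119/60,((J:5/2,R:5/2):9,S:23/2):11/15)
total length: 3493/60

3493/60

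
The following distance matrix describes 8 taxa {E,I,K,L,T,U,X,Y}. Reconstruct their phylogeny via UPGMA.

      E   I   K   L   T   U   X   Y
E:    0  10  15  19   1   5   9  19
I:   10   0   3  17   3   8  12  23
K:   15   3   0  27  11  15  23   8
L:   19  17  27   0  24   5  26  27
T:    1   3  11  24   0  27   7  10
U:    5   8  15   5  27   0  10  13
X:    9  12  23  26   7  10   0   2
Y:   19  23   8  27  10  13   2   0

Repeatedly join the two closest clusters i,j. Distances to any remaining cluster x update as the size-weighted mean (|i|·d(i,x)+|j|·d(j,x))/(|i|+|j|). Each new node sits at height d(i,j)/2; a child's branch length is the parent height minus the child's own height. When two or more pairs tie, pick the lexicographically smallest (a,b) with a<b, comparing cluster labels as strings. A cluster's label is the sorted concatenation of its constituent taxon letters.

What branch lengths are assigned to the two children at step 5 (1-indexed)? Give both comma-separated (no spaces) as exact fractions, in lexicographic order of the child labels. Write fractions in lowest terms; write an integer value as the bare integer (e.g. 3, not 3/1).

35/8,27/8

iteration 1: select E,T (d=1); attach at lengths (1/2, 1/2); label the merged cluster ET
  updated: d(ET,I)=13/2, d(ET,K)=13, d(ET,L)=43/2, d(ET,U)=16, d(ET,X)=8, d(ET,Y)=29/2
iteration 2: select X,Y (d=2); attach at lengths (1, 1); label the merged cluster XY
  updated: d(ET,XY)=45/4, d(I,XY)=35/2, d(K,XY)=31/2, d(L,XY)=53/2, d(U,XY)=23/2
iteration 3: select I,K (d=3); attach at lengths (3/2, 3/2); label the merged cluster IK
  updated: d(ET,IK)=39/4, d(IK,L)=22, d(IK,U)=23/2, d(IK,XY)=33/2
iteration 4: select L,U (d=5); attach at lengths (5/2, 5/2); label the merged cluster LU
  updated: d(ET,LU)=75/4, d(IK,LU)=67/4, d(LU,XY)=19
iteration 5: select ET,IK (d=39/4); attach at lengths (35/8, 27/8); label the merged cluster EIKT
  updated: d(EIKT,LU)=71/4, d(EIKT,XY)=111/8
iteration 6: select EIKT,XY (d=111/8); attach at lengths (33/16, 95/16); label the merged cluster EIKTXY
  updated: d(EIKTXY,LU)=109/6
iteration 7: select EIKTXY,LU (d=109/6); attach at lengths (103/48, 79/12); label the merged cluster EIKLTUXY
final tree: ((((E:1/2,T:1/2):35/8,(I:3/2,K:3/2):27/8):33/16,(X:1,Y:1):95/16):103/48,(L:5/2,U:5/2):79/12)
total length: 1703/48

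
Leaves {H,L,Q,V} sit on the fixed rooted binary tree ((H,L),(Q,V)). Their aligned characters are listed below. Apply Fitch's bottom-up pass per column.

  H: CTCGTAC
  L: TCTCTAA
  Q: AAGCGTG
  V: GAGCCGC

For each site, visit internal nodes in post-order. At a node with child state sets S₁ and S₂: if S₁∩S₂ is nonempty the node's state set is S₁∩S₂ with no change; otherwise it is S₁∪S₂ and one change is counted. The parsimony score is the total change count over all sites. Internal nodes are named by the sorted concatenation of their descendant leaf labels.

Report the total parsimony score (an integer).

[col 0] HL: children H:{C}, L:{T} ∪→ {C,T}; cost 1
[col 0] QV: children Q:{A}, V:{G} ∪→ {A,G}; cost 1
[col 0] HLQV: children HL:{C,T}, QV:{A,G} ∪→ {A,C,G,T}; cost 1
[col 1] HL: children H:{T}, L:{C} ∪→ {C,T}; cost 1
[col 1] QV: children Q:{A}, V:{A} ∩→ {A}; cost 0
[col 1] HLQV: children HL:{C,T}, QV:{A} ∪→ {A,C,T}; cost 1
[col 2] HL: children H:{C}, L:{T} ∪→ {C,T}; cost 1
[col 2] QV: children Q:{G}, V:{G} ∩→ {G}; cost 0
[col 2] HLQV: children HL:{C,T}, QV:{G} ∪→ {C,G,T}; cost 1
[col 3] HL: children H:{G}, L:{C} ∪→ {C,G}; cost 1
[col 3] QV: children Q:{C}, V:{C} ∩→ {C}; cost 0
[col 3] HLQV: children HL:{C,G}, QV:{C} ∩→ {C}; cost 0
[col 4] HL: children H:{T}, L:{T} ∩→ {T}; cost 0
[col 4] QV: children Q:{G}, V:{C} ∪→ {C,G}; cost 1
[col 4] HLQV: children HL:{T}, QV:{C,G} ∪→ {C,G,T}; cost 1
[col 5] HL: children H:{A}, L:{A} ∩→ {A}; cost 0
[col 5] QV: children Q:{T}, V:{G} ∪→ {G,T}; cost 1
[col 5] HLQV: children HL:{A}, QV:{G,T} ∪→ {A,G,T}; cost 1
[col 6] HL: children H:{C}, L:{A} ∪→ {A,C}; cost 1
[col 6] QV: children Q:{G}, V:{C} ∪→ {C,G}; cost 1
[col 6] HLQV: children HL:{A,C}, QV:{C,G} ∩→ {C}; cost 0
per-site changes: [3, 2, 2, 1, 2, 2, 2]; total = 14

14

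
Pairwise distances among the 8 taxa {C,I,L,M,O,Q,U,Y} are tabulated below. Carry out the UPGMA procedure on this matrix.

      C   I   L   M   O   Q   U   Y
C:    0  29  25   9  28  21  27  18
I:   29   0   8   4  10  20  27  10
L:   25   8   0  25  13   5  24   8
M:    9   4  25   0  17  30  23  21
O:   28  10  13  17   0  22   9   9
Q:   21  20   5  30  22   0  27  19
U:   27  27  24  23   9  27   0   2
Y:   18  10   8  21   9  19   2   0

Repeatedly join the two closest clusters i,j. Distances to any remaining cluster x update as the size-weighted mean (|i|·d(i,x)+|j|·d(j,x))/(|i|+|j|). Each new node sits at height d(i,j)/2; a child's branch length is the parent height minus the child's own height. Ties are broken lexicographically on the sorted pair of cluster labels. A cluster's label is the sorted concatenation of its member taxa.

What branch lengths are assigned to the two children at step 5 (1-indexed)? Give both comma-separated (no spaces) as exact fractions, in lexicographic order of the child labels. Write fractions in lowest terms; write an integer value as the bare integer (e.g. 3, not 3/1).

step 1: merge (U,Y) at d=2; branch lengths U→1, Y→1; new cluster UY
  updated: d(C,UY)=45/2, d(I,UY)=37/2, d(L,UY)=16, d(M,UY)=22, d(O,UY)=9, d(Q,UY)=23
step 2: merge (I,M) at d=4; branch lengths I→2, M→2; new cluster IM
  updated: d(C,IM)=19, d(IM,L)=33/2, d(IM,O)=27/2, d(IM,Q)=25, d(IM,UY)=81/4
step 3: merge (L,Q) at d=5; branch lengths L→5/2, Q→5/2; new cluster LQ
  updated: d(C,LQ)=23, d(IM,LQ)=83/4, d(LQ,O)=35/2, d(LQ,UY)=39/2
step 4: merge (O,UY) at d=9; branch lengths O→9/2, UY→7/2; new cluster OUY
  updated: d(C,OUY)=73/3, d(IM,OUY)=18, d(LQ,OUY)=113/6
step 5: merge (IM,OUY) at d=18; branch lengths IM→7, OUY→9/2; new cluster IMOUY
  updated: d(C,IMOUY)=111/5, d(IMOUY,LQ)=98/5
step 6: merge (IMOUY,LQ) at d=98/5; branch lengths IMOUY→4/5, LQ→73/10; new cluster ILMOQUY
  updated: d(C,ILMOQUY)=157/7
step 7: merge (C,ILMOQUY) at d=157/7; branch lengths C→157/14, ILMOQUY→99/70; new cluster CILMOQUY
final tree: (C:157/14,(((I:2,M:2):7,(O:9/2,(U:1,Y:1):7/2):9/2):4/5,(L:5/2,Q:5/2):73/10):99/70)
total length: 1793/35

7,9/2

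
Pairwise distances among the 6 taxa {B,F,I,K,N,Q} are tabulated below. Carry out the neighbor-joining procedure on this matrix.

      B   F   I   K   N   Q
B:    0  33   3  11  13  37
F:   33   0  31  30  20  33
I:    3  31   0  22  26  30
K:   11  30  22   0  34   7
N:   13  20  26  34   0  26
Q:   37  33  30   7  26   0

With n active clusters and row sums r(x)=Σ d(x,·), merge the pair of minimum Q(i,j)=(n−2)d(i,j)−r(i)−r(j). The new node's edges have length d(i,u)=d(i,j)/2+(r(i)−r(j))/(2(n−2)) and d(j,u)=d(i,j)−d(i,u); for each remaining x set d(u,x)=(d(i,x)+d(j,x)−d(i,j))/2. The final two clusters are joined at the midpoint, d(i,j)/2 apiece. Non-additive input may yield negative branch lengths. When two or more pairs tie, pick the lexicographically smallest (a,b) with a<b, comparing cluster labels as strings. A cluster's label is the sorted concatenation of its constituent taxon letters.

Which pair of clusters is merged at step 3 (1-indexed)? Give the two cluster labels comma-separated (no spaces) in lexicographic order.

step 1: merge (K,Q) at d=7, Q=-209; branch lengths K→-1/8, Q→57/8; new cluster KQ
  updated: d(B,KQ)=41/2, d(F,KQ)=28, d(I,KQ)=45/2, d(KQ,N)=53/2
step 2: merge (B,I) at d=3, Q=-143; branch lengths B→-2/3, I→11/3; new cluster BI
  updated: d(BI,F)=61/2, d(BI,KQ)=20, d(BI,N)=18
step 3: merge (BI,KQ) at d=20, Q=-103; branch lengths BI→17/2, KQ→23/2; new cluster BIKQ
  updated: d(BIKQ,F)=77/4, d(BIKQ,N)=49/4
step 4: merge (BIKQ,F) at d=77/4, Q=-103/2; branch lengths BIKQ→23/4, F→27/2; new cluster BFIKQ
  updated: d(BFIKQ,N)=13/2
step 5: merge (BFIKQ,N) at d=13/2; branch lengths BFIKQ→13/4, N→13/4; new cluster BFIKNQ
final tree: ((((B:-2/3,I:11/3):17/2,(K:-1/8,Q:57/8):23/2):23/4,F:27/2):13/4,N:13/4)
total length: 223/4

BI,KQ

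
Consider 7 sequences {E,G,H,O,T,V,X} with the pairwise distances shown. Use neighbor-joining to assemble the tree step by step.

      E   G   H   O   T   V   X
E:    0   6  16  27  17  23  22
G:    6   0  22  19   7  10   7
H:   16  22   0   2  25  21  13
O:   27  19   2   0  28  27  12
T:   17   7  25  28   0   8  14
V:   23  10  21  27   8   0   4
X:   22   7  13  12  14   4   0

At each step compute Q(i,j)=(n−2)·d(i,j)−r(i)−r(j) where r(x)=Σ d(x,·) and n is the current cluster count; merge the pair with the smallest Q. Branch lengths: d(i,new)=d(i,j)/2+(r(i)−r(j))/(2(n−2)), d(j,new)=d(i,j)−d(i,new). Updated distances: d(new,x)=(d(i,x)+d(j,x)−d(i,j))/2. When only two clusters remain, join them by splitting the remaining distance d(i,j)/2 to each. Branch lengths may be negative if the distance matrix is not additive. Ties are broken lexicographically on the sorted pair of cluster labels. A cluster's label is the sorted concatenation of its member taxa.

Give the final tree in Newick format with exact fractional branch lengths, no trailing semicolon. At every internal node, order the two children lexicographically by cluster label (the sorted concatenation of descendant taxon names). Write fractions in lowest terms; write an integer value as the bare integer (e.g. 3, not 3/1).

((((E:63/8,G:-15/8):71/16,((H:-3/5,O:13/5):47/4,X:-1/4):65/16):45/16,T:71/16):57/32,V:57/32)

iteration 1: select H,O (d=2, Q=-204); attach at lengths (-3/5, 13/5); label the merged cluster HO
  updated: d(E,HO)=41/2, d(G,HO)=39/2, d(HO,T)=51/2, d(HO,V)=23, d(HO,X)=23/2
iteration 2: select E,G (d=6, Q=-114); attach at lengths (63/8, -15/8); label the merged cluster EG
  updated: d(EG,HO)=17, d(EG,T)=9, d(EG,V)=27/2, d(EG,X)=23/2
iteration 3: select HO,X (d=23/2, Q=-167/2); attach at lengths (47/4, -1/4); label the merged cluster HOX
  updated: d(EG,HOX)=17/2, d(HOX,T)=14, d(HOX,V)=31/4
iteration 4: select EG,HOX (d=17/2, Q=-177/4); attach at lengths (71/16, 65/16); label the merged cluster EGHOX
  updated: d(EGHOX,T)=29/4, d(EGHOX,V)=51/8
iteration 5: select EGHOX,T (d=29/4, Q=-173/8); attach at lengths (45/16, 71/16); label the merged cluster EGHOTX
  updated: d(EGHOTX,V)=57/16
iteration 6: select EGHOTX,V (d=57/16); attach at lengths (57/32, 57/32); label the merged cluster EGHOTVX
final tree: ((((E:63/8,G:-15/8):71/16,((H:-3/5,O:13/5):47/4,X:-1/4):65/16):45/16,T:71/16):57/32,V:57/32)
total length: 621/16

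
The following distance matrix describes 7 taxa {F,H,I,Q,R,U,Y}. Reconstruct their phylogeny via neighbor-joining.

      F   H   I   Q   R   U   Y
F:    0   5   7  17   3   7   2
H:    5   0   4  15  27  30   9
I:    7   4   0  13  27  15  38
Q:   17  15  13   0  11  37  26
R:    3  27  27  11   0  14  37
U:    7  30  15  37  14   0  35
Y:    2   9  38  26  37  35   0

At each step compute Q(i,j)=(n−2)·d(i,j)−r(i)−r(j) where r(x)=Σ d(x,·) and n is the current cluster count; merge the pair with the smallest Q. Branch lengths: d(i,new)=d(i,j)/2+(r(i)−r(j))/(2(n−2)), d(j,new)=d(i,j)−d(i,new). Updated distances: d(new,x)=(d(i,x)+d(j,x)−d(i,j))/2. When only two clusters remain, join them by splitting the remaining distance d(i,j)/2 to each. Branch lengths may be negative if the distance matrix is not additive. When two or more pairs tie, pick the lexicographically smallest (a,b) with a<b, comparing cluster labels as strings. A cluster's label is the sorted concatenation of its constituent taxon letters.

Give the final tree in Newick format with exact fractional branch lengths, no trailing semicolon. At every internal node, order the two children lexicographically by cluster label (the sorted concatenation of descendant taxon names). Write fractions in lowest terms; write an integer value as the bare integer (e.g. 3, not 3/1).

step 1: merge (H,Y) at d=9, Q=-192; branch lengths H→-6/5, Y→51/5; new cluster HY
  updated: d(F,HY)=-1, d(HY,I)=33/2, d(HY,Q)=16, d(HY,R)=55/2, d(HY,U)=28
step 2: merge (Q,R) at d=11, Q=-265/2; branch lengths Q→111/16, R→65/16; new cluster QR
  updated: d(F,QR)=9/2, d(HY,QR)=65/4, d(I,QR)=29/2, d(QR,U)=20
step 3: merge (F,HY) at d=-1, Q=-321/4; branch lengths F→-181/24, HY→157/24; new cluster FHY
  updated: d(FHY,I)=49/4, d(FHY,QR)=87/8, d(FHY,U)=18
step 4: merge (FHY,QR) at d=87/8, Q=-259/4; branch lengths FHY→35/8, QR→13/2; new cluster FHQRY
  updated: d(FHQRY,I)=127/16, d(FHQRY,U)=217/16
step 5: merge (FHQRY,I) at d=127/16, Q=-73/2; branch lengths FHQRY→13/4, I→75/16; new cluster FHIQRY
  updated: d(FHIQRY,U)=165/16
step 6: merge (FHIQRY,U) at d=165/16; branch lengths FHIQRY→165/32, U→165/32; new cluster FHIQRUY
final tree: ((((F:-181/24,(H:-6/5,Y:51/5):157/24):35/8,(Q:111/16,R:65/16):13/2):13/4,I:75/16):165/32,U:165/32)
total length: 385/8

((((F:-181/24,(H:-6/5,Y:51/5):157/24):35/8,(Q:111/16,R:65/16):13/2):13/4,I:75/16):165/32,U:165/32)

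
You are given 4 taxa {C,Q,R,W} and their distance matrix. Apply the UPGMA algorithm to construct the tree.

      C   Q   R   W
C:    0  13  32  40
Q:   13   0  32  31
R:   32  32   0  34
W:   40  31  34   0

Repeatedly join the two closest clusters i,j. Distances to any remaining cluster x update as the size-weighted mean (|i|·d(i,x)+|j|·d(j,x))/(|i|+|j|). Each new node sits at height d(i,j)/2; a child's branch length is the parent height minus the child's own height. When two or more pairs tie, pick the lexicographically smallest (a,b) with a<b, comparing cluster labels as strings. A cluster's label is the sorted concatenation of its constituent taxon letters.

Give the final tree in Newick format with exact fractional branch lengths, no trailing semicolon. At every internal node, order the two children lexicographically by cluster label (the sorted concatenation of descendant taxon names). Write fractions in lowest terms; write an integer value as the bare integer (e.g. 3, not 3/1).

iteration 1: select C,Q (d=13); attach at lengths (13/2, 13/2); label the merged cluster CQ
  updated: d(CQ,R)=32, d(CQ,W)=71/2
iteration 2: select CQ,R (d=32); attach at lengths (19/2, 16); label the merged cluster CQR
  updated: d(CQR,W)=35
iteration 3: select CQR,W (d=35); attach at lengths (3/2, 35/2); label the merged cluster CQRW
final tree: (((C:13/2,Q:13/2):19/2,R:16):3/2,W:35/2)
total length: 115/2

(((C:13/2,Q:13/2):19/2,R:16):3/2,W:35/2)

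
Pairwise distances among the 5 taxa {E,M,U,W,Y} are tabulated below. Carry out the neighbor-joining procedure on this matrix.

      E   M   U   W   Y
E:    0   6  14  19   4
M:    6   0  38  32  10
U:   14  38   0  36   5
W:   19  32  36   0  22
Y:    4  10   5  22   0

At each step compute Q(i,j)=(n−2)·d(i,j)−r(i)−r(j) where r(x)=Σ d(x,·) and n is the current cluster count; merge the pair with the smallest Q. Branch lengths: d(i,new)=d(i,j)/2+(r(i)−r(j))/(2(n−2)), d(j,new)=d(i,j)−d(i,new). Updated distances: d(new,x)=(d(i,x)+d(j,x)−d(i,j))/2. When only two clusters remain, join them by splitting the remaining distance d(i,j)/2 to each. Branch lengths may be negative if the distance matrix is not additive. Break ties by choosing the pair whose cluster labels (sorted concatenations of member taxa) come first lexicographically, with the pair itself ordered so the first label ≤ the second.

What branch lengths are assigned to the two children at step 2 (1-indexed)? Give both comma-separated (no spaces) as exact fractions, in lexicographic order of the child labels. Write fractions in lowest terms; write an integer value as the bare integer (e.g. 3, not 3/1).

-4,10

step 1: merge (U,Y) at d=5, Q=-119; branch lengths U→67/6, Y→-37/6; new cluster UY
  updated: d(E,UY)=13/2, d(M,UY)=43/2, d(UY,W)=53/2
step 2: merge (E,M) at d=6, Q=-79; branch lengths E→-4, M→10; new cluster EM
  updated: d(EM,UY)=11, d(EM,W)=45/2
step 3: merge (EM,UY) at d=11, Q=-60; branch lengths EM→7/2, UY→15/2; new cluster EMUY
  updated: d(EMUY,W)=19
step 4: merge (EMUY,W) at d=19; branch lengths EMUY→19/2, W→19/2; new cluster EMUWY
final tree: (((E:-4,M:10):7/2,(U:67/6,Y:-37/6):15/2):19/2,W:19/2)
total length: 41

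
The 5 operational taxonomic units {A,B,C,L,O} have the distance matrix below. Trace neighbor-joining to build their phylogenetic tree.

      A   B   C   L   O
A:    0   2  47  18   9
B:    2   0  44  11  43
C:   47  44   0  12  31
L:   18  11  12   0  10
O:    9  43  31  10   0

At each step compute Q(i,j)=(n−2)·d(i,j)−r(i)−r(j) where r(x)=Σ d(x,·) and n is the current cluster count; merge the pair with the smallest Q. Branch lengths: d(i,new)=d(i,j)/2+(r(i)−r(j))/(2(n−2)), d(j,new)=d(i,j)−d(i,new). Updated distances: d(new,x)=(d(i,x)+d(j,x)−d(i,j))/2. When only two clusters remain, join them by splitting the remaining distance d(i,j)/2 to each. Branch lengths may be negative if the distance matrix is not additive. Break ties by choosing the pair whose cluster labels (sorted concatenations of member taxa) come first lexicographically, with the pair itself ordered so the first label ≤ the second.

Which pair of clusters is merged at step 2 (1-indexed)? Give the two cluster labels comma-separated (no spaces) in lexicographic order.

iteration 1: select A,B (d=2, Q=-170); attach at lengths (-3, 5); label the merged cluster AB
  updated: d(AB,C)=89/2, d(AB,L)=27/2, d(AB,O)=25
iteration 2: select AB,O (d=25, Q=-99); attach at lengths (67/4, 33/4); label the merged cluster ABO
  updated: d(ABO,C)=101/4, d(ABO,L)=-3/4
iteration 3: select ABO,C (d=101/4, Q=-73/2); attach at lengths (25/4, 19); label the merged cluster ABCO
  updated: d(ABCO,L)=-7
iteration 4: select ABCO,L (d=-7); attach at lengths (-7/2, -7/2); label the merged cluster ABCLO
final tree: ((((A:-3,B:5):67/4,O:33/4):25/4,C:19):-7/2,L:-7/2)
total length: 181/4

AB,O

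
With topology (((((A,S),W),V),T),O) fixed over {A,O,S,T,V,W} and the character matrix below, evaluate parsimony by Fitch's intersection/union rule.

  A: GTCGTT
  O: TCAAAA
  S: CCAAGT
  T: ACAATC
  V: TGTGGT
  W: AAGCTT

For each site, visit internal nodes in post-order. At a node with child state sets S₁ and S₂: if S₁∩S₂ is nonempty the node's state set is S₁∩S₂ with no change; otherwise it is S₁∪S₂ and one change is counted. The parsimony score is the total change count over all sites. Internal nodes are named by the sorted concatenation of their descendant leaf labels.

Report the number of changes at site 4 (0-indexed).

[col 0] AS: children A:{G}, S:{C} ∪→ {C,G}; cost 1
[col 0] ASW: children AS:{C,G}, W:{A} ∪→ {A,C,G}; cost 1
[col 0] ASVW: children ASW:{A,C,G}, V:{T} ∪→ {A,C,G,T}; cost 1
[col 0] ASTVW: children ASVW:{A,C,G,T}, T:{A} ∩→ {A}; cost 0
[col 0] AOSTVW: children ASTVW:{A}, O:{T} ∪→ {A,T}; cost 1
[col 1] AS: children A:{T}, S:{C} ∪→ {C,T}; cost 1
[col 1] ASW: children AS:{C,T}, W:{A} ∪→ {A,C,T}; cost 1
[col 1] ASVW: children ASW:{A,C,T}, V:{G} ∪→ {A,C,G,T}; cost 1
[col 1] ASTVW: children ASVW:{A,C,G,T}, T:{C} ∩→ {C}; cost 0
[col 1] AOSTVW: children ASTVW:{C}, O:{C} ∩→ {C}; cost 0
[col 2] AS: children A:{C}, S:{A} ∪→ {A,C}; cost 1
[col 2] ASW: children AS:{A,C}, W:{G} ∪→ {A,C,G}; cost 1
[col 2] ASVW: children ASW:{A,C,G}, V:{T} ∪→ {A,C,G,T}; cost 1
[col 2] ASTVW: children ASVW:{A,C,G,T}, T:{A} ∩→ {A}; cost 0
[col 2] AOSTVW: children ASTVW:{A}, O:{A} ∩→ {A}; cost 0
[col 3] AS: children A:{G}, S:{A} ∪→ {A,G}; cost 1
[col 3] ASW: children AS:{A,G}, W:{C} ∪→ {A,C,G}; cost 1
[col 3] ASVW: children ASW:{A,C,G}, V:{G} ∩→ {G}; cost 0
[col 3] ASTVW: children ASVW:{G}, T:{A} ∪→ {A,G}; cost 1
[col 3] AOSTVW: children ASTVW:{A,G}, O:{A} ∩→ {A}; cost 0
[col 4] AS: children A:{T}, S:{G} ∪→ {G,T}; cost 1
[col 4] ASW: children AS:{G,T}, W:{T} ∩→ {T}; cost 0
[col 4] ASVW: children ASW:{T}, V:{G} ∪→ {G,T}; cost 1
[col 4] ASTVW: children ASVW:{G,T}, T:{T} ∩→ {T}; cost 0
[col 4] AOSTVW: children ASTVW:{T}, O:{A} ∪→ {A,T}; cost 1
[col 5] AS: children A:{T}, S:{T} ∩→ {T}; cost 0
[col 5] ASW: children AS:{T}, W:{T} ∩→ {T}; cost 0
[col 5] ASVW: children ASW:{T}, V:{T} ∩→ {T}; cost 0
[col 5] ASTVW: children ASVW:{T}, T:{C} ∪→ {C,T}; cost 1
[col 5] AOSTVW: children ASTVW:{C,T}, O:{A} ∪→ {A,C,T}; cost 1
per-site changes: [4, 3, 3, 3, 3, 2]; total = 18

3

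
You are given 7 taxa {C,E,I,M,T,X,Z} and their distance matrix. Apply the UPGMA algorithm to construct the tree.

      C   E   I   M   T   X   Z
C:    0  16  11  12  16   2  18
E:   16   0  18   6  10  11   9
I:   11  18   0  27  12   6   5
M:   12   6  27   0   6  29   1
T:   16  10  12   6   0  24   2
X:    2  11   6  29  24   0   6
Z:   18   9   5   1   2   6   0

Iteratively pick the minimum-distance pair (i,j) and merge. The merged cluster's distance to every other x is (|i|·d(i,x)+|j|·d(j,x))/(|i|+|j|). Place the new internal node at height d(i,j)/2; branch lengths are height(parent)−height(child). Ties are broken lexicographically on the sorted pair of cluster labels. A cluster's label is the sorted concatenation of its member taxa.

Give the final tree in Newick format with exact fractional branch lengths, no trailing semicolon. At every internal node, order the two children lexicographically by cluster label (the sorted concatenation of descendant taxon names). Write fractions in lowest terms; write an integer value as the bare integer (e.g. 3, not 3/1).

(((C:1,X:1):13/4,I:17/4):23/6,(E:25/6,((M:1/2,Z:1/2):3/2,T:2):13/6):47/12)

iteration 1: select M,Z (d=1); attach at lengths (1/2, 1/2); label the merged cluster MZ
  updated: d(C,MZ)=15, d(E,MZ)=15/2, d(I,MZ)=16, d(MZ,T)=4, d(MZ,X)=35/2
iteration 2: select C,X (d=2); attach at lengths (1, 1); label the merged cluster CX
  updated: d(CX,E)=27/2, d(CX,I)=17/2, d(CX,MZ)=65/4, d(CX,T)=20
iteration 3: select MZ,T (d=4); attach at lengths (3/2, 2); label the merged cluster MTZ
  updated: d(CX,MTZ)=35/2, d(E,MTZ)=25/3, d(I,MTZ)=44/3
iteration 4: select E,MTZ (d=25/3); attach at lengths (25/6, 13/6); label the merged cluster EMTZ
  updated: d(CX,EMTZ)=33/2, d(EMTZ,I)=31/2
iteration 5: select CX,I (d=17/2); attach at lengths (13/4, 17/4); label the merged cluster CIX
  updated: d(CIX,EMTZ)=97/6
iteration 6: select CIX,EMTZ (d=97/6); attach at lengths (23/6, 47/12); label the merged cluster CEIMTXZ
final tree: (((C:1,X:1):13/4,I:17/4):23/6,(E:25/6,((M:1/2,Z:1/2):3/2,T:2):13/6):47/12)
total length: 337/12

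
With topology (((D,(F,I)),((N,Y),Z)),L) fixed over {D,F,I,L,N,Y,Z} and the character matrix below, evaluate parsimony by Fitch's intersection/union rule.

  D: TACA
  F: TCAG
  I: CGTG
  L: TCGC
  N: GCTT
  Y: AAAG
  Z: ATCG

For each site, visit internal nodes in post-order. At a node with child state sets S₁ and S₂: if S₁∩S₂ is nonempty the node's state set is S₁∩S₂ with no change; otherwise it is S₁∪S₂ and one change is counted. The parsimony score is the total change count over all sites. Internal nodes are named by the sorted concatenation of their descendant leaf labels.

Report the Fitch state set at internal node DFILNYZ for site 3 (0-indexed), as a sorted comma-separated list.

C,G

FI@0: {T} ∪ {C} = {C,T} (union, +1)
DFI@0: {T} ∩ {C,T} = {T} (intersection, +0)
NY@0: {G} ∪ {A} = {A,G} (union, +1)
NYZ@0: {A,G} ∩ {A} = {A} (intersection, +0)
DFINYZ@0: {T} ∪ {A} = {A,T} (union, +1)
DFILNYZ@0: {A,T} ∩ {T} = {T} (intersection, +0)
FI@1: {C} ∪ {G} = {C,G} (union, +1)
DFI@1: {A} ∪ {C,G} = {A,C,G} (union, +1)
NY@1: {C} ∪ {A} = {A,C} (union, +1)
NYZ@1: {A,C} ∪ {T} = {A,C,T} (union, +1)
DFINYZ@1: {A,C,G} ∩ {A,C,T} = {A,C} (intersection, +0)
DFILNYZ@1: {A,C} ∩ {C} = {C} (intersection, +0)
FI@2: {A} ∪ {T} = {A,T} (union, +1)
DFI@2: {C} ∪ {A,T} = {A,C,T} (union, +1)
NY@2: {T} ∪ {A} = {A,T} (union, +1)
NYZ@2: {A,T} ∪ {C} = {A,C,T} (union, +1)
DFINYZ@2: {A,C,T} ∩ {A,C,T} = {A,C,T} (intersection, +0)
DFILNYZ@2: {A,C,T} ∪ {G} = {A,C,G,T} (union, +1)
FI@3: {G} ∩ {G} = {G} (intersection, +0)
DFI@3: {A} ∪ {G} = {A,G} (union, +1)
NY@3: {T} ∪ {G} = {G,T} (union, +1)
NYZ@3: {G,T} ∩ {G} = {G} (intersection, +0)
DFINYZ@3: {A,G} ∩ {G} = {G} (intersection, +0)
DFILNYZ@3: {G} ∪ {C} = {C,G} (union, +1)
per-site changes: [3, 4, 5, 3]; total = 15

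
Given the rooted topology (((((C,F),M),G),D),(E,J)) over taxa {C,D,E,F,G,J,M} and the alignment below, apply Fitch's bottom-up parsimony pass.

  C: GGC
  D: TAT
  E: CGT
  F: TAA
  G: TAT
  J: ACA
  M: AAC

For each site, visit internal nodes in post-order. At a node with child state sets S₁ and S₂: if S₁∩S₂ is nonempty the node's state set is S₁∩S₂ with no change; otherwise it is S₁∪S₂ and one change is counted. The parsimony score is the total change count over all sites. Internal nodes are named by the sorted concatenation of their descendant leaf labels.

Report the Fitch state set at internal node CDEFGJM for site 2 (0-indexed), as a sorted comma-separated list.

T

CF@0: {G} ∪ {T} = {G,T} (union, +1)
CFM@0: {G,T} ∪ {A} = {A,G,T} (union, +1)
CFGM@0: {A,G,T} ∩ {T} = {T} (intersection, +0)
CDFGM@0: {T} ∩ {T} = {T} (intersection, +0)
EJ@0: {C} ∪ {A} = {A,C} (union, +1)
CDEFGJM@0: {T} ∪ {A,C} = {A,C,T} (union, +1)
CF@1: {G} ∪ {A} = {A,G} (union, +1)
CFM@1: {A,G} ∩ {A} = {A} (intersection, +0)
CFGM@1: {A} ∩ {A} = {A} (intersection, +0)
CDFGM@1: {A} ∩ {A} = {A} (intersection, +0)
EJ@1: {G} ∪ {C} = {C,G} (union, +1)
CDEFGJM@1: {A} ∪ {C,G} = {A,C,G} (union, +1)
CF@2: {C} ∪ {A} = {A,C} (union, +1)
CFM@2: {A,C} ∩ {C} = {C} (intersection, +0)
CFGM@2: {C} ∪ {T} = {C,T} (union, +1)
CDFGM@2: {C,T} ∩ {T} = {T} (intersection, +0)
EJ@2: {T} ∪ {A} = {A,T} (union, +1)
CDEFGJM@2: {T} ∩ {A,T} = {T} (intersection, +0)
per-site changes: [4, 3, 3]; total = 10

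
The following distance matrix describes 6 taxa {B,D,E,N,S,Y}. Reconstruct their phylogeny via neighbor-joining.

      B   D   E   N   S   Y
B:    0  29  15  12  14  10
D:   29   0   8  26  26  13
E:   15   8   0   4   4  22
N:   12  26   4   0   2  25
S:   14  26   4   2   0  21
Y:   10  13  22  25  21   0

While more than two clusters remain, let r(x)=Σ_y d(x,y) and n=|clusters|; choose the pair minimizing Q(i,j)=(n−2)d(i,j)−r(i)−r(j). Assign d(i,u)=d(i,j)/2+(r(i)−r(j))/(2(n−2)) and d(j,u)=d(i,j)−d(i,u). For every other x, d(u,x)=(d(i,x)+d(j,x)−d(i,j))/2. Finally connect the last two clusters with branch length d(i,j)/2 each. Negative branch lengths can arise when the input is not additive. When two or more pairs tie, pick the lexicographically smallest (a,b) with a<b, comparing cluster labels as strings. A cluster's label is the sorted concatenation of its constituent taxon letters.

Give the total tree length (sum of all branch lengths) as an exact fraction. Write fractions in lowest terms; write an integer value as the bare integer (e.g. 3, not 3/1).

289/8

iteration 1: select D,Y (d=13, Q=-141); attach at lengths (63/8, 41/8); label the merged cluster DY
  updated: d(B,DY)=13, d(DY,E)=17/2, d(DY,N)=19, d(DY,S)=17
iteration 2: select B,DY (d=13, Q=-145/2); attach at lengths (71/12, 85/12); label the merged cluster BDY
  updated: d(BDY,E)=21/4, d(BDY,N)=9, d(BDY,S)=9
iteration 3: select BDY,E (d=21/4, Q=-26); attach at lengths (41/8, 1/8); label the merged cluster BDEY
  updated: d(BDEY,N)=31/8, d(BDEY,S)=31/8
iteration 4: select BDEY,N (d=31/8, Q=-39/4); attach at lengths (23/8, 1); label the merged cluster BDENY
  updated: d(BDENY,S)=1
iteration 5: select BDENY,S (d=1); attach at lengths (1/2, 1/2); label the merged cluster BDENSY
final tree: ((((B:71/12,(D:63/8,Y:41/8):85/12):41/8,E:1/8):23/8,N:1):1/2,S:1/2)
total length: 289/8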